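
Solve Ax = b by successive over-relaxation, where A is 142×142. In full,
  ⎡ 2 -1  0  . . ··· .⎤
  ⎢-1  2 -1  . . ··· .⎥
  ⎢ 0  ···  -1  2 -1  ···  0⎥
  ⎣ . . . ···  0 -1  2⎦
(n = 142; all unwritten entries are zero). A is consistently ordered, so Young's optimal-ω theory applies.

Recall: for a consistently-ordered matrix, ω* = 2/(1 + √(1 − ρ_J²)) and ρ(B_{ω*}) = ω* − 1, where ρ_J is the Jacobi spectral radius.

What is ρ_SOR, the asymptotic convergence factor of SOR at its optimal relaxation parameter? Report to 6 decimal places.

ρ_SOR = 0.957010

[ρ_J] n=142: ρ(B_J) = cos(π/(n+1)) = cos(π/143) = 0.999759.
√(1 − cos²(π/143)) = sin(π/143) ≈ 0.0219674.
ω* = 2/(1 + 0.0219674) = 2/1.0219674 = 1.957010.
ρ(B_{ω*}) = ω*−1 = 0.957010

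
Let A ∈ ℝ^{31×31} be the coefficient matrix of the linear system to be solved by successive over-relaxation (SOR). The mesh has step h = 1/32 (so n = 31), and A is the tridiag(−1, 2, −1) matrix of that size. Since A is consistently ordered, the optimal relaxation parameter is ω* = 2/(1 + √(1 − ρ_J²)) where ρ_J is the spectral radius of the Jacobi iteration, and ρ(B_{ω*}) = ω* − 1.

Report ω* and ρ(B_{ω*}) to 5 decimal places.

ω* = 1.82147, ρ_SOR = 0.82147

With n=31, ρ(Jacobi) = cos(π/32) = 0.99518.
1 − cos²(π/32) = sin²(π/32) ⇒ √(1−ρ_J²) = sin(π/32) = 0.098017.
ω* = 2 / (1 + 0.098017) = 2 / 1.098017 ≈ 1.82147.
ρ_SOR = ω* − 1 = 1.82147 − 1 = 0.82147.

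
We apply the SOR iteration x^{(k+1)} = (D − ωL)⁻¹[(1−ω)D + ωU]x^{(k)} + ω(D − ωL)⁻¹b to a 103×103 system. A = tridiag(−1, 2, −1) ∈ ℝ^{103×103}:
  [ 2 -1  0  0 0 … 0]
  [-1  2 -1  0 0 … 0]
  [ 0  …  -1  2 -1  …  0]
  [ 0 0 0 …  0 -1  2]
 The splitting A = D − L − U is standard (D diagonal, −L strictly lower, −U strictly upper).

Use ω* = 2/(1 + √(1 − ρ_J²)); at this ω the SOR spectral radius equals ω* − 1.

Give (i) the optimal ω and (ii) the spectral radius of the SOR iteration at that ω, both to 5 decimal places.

ρ_J = max_k |cos(kπ/104)| = cos(π/104) = 0.99954
1 − cos²(π/104) = sin²(π/104) ⇒ √(1−ρ_J²) = sin(π/104) = 0.030203.
ω* = 2/(1+0.030203) = 1.94136
ρ_SOR = ω* − 1 = 1.94136 − 1 = 0.94136.

ω* = 1.94136, ρ_SOR = 0.94136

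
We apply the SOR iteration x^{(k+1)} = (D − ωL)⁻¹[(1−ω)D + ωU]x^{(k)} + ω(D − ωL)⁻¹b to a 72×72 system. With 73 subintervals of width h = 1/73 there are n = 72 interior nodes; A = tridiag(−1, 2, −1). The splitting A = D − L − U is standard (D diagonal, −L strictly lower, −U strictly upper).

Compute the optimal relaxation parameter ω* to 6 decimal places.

ω* = 1.917505

With n=72, ρ(Jacobi) = cos(π/73) = 0.999074.
√(1−ρ_J²) simplifies to sin(π/73) = 0.0430222.
Then 2/(1+√(1−ρ_J²)) = 2/(1+0.0430222); ω* = 2/1.0430222 = 1.917505.
and ρ(B_{ω*}) = 1.917505 − 1 = 0.917505.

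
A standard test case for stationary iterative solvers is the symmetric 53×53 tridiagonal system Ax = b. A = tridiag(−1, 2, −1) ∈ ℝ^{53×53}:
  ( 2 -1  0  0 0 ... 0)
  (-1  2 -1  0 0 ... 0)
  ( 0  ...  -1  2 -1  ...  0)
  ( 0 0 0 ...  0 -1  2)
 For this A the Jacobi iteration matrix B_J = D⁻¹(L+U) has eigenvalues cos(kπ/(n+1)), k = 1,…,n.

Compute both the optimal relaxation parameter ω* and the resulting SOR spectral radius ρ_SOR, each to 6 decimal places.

ω* = 1.890100, ρ_SOR = 0.890100

B_J for the 53×53 system has eigenvalues cos(kπ/54); ρ_J = cos(π/54) = 0.998308.
√(1−ρ_J²) = |sin(π/54)| = 0.0581448
Then 2/(1+√(1−ρ_J²)) = 2/(1+0.0581448); ω* = 2/1.0581448 = 1.890100.
[ρ_SOR] ω* − 1 = 0.890100.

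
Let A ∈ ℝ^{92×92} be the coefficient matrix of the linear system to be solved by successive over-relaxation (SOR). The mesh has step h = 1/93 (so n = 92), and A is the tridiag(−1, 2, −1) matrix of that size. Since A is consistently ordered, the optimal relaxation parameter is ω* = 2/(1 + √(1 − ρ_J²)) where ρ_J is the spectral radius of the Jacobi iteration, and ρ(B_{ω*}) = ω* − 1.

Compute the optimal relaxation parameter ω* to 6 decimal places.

ω* = 1.934659

[ρ_J] n=92: ρ(B_J) = cos(π/(n+1)) = cos(π/93) = 0.999429.
√(1−ρ_J²) simplifies to sin(π/93) = 0.0337741.
ω* = 2/(1 + 0.0337741) = 2/1.0337741 = 1.934659.
ρ_SOR = ω* − 1 = 1.934659 − 1 = 0.934659.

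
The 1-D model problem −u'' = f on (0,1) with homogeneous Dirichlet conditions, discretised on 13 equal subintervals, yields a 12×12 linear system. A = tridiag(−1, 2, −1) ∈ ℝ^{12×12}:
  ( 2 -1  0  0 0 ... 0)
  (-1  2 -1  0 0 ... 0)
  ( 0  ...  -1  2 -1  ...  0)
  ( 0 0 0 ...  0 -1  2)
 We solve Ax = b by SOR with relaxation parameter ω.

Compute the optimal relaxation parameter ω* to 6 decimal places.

With n=12, ρ(Jacobi) = cos(π/13) = 0.970942.
√(1−ρ_J²) simplifies to sin(π/13) = 0.2393157.
ω* = 2/(1 + 0.2393157) = 2/1.2393157 = 1.613794.
At ω = 1.613794 every |λ(B_ω)| = ω−1, so ρ_SOR = 0.613794.

ω* = 1.613794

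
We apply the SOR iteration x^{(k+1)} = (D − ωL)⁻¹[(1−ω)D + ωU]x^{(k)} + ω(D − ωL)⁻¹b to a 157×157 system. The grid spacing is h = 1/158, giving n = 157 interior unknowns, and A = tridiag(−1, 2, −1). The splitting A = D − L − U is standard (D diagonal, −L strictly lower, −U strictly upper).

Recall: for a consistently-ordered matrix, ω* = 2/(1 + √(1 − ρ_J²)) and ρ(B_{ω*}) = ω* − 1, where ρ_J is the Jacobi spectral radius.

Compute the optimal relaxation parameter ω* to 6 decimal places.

spectrum of D⁻¹(L+U) = {cos(kπ/158) : 1≤k≤157}; ρ_J = cos(π/158) = 0.999802.
root = sin(π/158) = 0.0198822  (since 1−cos² = sin²).
Then 2/(1+√(1−ρ_J²)) = 2/(1+0.0198822); ω* = 2/1.0198822 = 1.961011.
[ρ_SOR] ω* − 1 = 0.961011.

ω* = 1.961011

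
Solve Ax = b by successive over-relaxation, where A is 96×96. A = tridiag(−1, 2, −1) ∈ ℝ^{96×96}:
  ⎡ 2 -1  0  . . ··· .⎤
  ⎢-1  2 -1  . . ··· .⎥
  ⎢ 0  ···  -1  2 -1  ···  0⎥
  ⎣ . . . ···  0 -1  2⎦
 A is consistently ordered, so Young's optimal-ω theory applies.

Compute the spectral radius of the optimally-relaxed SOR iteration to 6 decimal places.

ρ_SOR = 0.937268

½·tridiag(1,0,1) at n=96: λ_k = cos(kπ/97); max |λ| at k=1 ⇒ ρ_J = cos(π/97) ≈ 0.999476.
√(1 − cos²(π/97)) = sin(π/97) ≈ 0.0323819.
So ω* = 2/1.0323819 = 1.937268 (Young).
Hence ρ(B_{ω*}) = 1.937268 − 1 = 0.937268.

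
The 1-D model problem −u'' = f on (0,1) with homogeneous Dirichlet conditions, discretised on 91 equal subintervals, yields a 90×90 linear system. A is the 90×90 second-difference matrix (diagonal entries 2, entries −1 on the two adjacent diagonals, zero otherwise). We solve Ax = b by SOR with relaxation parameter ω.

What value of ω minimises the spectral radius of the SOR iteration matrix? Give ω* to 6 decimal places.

spectrum of D⁻¹(L+U) = {cos(kπ/91) : 1≤k≤90}; ρ_J = cos(π/91) = 0.999404.
1 − cos²(π/91) = sin²(π/91) ⇒ √(1−ρ_J²) = sin(π/91) = 0.0345161.
Then 2/(1+√(1−ρ_J²)) = 2/(1+0.0345161); ω* = 2/1.0345161 = 1.933271.
and ρ(B_{ω*}) = 1.933271 − 1 = 0.933271.

ω* = 1.933271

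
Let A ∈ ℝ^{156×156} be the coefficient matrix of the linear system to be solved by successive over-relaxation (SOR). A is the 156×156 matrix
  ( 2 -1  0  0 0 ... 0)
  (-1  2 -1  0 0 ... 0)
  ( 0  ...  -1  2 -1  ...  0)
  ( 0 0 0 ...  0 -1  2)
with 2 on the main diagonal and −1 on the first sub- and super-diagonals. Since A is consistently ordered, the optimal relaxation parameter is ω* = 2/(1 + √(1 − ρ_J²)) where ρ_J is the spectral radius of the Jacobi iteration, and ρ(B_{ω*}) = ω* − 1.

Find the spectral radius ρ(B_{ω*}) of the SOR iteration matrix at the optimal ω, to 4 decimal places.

ρ_J = max_k |cos(kπ/157)| = cos(π/157) = 0.9998
√(1−ρ_J²) = |sin(π/157)| = 0.02001
Then 2/(1+√(1−ρ_J²)) = 2/(1+0.02001); ω* = 2/1.02001 = 1.9608.
[ρ_SOR] ω* − 1 = 0.9608.

ρ_SOR = 0.9608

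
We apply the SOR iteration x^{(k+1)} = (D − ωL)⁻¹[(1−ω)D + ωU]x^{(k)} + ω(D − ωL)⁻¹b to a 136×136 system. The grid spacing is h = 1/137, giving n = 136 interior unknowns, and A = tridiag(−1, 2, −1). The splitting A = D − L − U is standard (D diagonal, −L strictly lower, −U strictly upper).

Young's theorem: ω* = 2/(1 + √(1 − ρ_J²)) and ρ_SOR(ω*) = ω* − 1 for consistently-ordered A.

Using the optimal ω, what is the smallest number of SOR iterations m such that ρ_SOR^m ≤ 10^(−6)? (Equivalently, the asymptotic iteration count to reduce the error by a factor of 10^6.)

spectrum of D⁻¹(L+U) = {cos(kπ/137) : 1≤k≤136}; ρ_J = cos(π/137) = 0.9997371.
1 − cos²(π/137) = sin²(π/137) ⇒ √(1−ρ_J²) = sin(π/137) = 0.0229293.
Then 2/(1+√(1−ρ_J²)) = 2/(1+0.0229293); ω* = 2/1.0229293 = 1.9551693.
[ρ_SOR] ω* − 1 = 0.9551693.
ρ_SOR^m ≤ 10^(−6) ⇔ m ≥ 6·ln10/(−ln 0.9551693) = 13.8155/0.0458667 = 301.210; m = ⌈301.210⌉ = 302.

m = 302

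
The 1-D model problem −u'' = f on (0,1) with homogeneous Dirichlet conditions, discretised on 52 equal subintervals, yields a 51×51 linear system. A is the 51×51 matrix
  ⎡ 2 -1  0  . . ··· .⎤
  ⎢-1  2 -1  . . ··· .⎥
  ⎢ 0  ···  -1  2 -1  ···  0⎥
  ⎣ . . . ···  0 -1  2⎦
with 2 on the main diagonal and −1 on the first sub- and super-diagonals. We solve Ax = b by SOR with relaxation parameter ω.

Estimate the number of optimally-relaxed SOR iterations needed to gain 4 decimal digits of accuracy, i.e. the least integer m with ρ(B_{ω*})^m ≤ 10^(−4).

spectrum of D⁻¹(L+U) = {cos(kπ/52) : 1≤k≤51}; ρ_J = cos(π/52) = 0.9981756.
root = sin(π/52) = 0.0603785  (since 1−cos² = sin²).
Young: ω* = 2/(1+√(1−ρ_J²)) = 2/(1+0.0603785) = 2/1.0603785 = 1.8861190.
ρ_SOR = ω* − 1 = 1.8861190 − 1 = 0.8861190.
For 4 digits: m = 4·ln10 / (−ln 0.8861190) = 9.21034/0.120904 = 76.179; round up → m = 77.

m = 77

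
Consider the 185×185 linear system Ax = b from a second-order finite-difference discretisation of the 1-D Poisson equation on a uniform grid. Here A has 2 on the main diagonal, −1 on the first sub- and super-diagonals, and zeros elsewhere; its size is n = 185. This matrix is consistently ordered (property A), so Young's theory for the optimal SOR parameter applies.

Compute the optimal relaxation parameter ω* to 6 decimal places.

ω* = 1.966782

[ρ_J] n=185: ρ(B_J) = cos(π/(n+1)) = cos(π/186) = 0.999857.
√(1−ρ_J²) = |sin(π/186)| = 0.0168895
ω* = 2/(1+0.0168895) = 1.966782
At ω = 1.966782 every |λ(B_ω)| = ω−1, so ρ_SOR = 0.966782.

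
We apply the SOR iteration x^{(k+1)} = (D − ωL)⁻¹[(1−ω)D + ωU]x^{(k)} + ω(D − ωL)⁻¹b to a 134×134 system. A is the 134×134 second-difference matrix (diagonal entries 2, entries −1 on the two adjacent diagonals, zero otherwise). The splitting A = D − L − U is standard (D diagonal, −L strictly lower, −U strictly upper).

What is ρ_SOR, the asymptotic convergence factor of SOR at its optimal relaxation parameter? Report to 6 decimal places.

[ρ_J] n=134: ρ(B_J) = cos(π/(n+1)) = cos(π/135) = 0.999729.
1 − cos²(π/135) = sin²(π/135) ⇒ √(1−ρ_J²) = sin(π/135) = 0.0232690.
ω* = 2 / (1 + 0.0232690) = 2 / 1.0232690 ≈ 1.954520.
[ρ_SOR] ω* − 1 = 0.954520.

ρ_SOR = 0.954520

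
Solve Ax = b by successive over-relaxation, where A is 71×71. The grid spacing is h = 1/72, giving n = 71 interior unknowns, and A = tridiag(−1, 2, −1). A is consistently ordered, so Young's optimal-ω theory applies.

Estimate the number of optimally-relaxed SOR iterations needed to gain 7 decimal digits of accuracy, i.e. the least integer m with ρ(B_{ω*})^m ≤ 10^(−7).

m = 185

[ρ_J] n=71: ρ(B_J) = cos(π/(n+1)) = cos(π/72) = 0.9990482.
√(1−ρ_J²) simplifies to sin(π/72) = 0.0436194.
Young: ω* = 2/(1+√(1−ρ_J²)) = 2/(1+0.0436194) = 2/1.0436194 = 1.9164075.
[ρ_SOR] ω* − 1 = 0.9164075.
For 7 digits: m = 7·ln10 / (−ln 0.9164075) = 16.1181/0.0872941 = 184.641; round up → m = 185.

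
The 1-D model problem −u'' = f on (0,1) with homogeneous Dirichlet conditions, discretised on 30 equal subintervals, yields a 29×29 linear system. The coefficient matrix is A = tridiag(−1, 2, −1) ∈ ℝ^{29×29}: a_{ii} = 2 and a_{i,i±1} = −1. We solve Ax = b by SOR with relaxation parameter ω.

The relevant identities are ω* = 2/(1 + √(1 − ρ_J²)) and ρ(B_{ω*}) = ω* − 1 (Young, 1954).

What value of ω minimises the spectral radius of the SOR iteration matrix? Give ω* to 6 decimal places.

[ρ_J] n=29: ρ(B_J) = cos(π/(n+1)) = cos(π/30) = 0.994522.
root = sin(π/30) = 0.1045285  (since 1−cos² = sin²).
So ω* = 2/1.1045285 = 1.810727 (Young).
ρ_SOR = ω* − 1 ≈ 0.810727.

ω* = 1.810727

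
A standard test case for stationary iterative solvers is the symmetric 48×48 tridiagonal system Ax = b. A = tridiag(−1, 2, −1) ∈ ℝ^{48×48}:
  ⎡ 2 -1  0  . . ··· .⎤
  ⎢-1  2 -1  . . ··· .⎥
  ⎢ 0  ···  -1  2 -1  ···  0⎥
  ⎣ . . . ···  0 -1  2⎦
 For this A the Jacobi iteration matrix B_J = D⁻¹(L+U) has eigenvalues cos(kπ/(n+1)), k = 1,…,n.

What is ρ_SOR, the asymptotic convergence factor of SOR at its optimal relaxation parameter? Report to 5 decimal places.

[ρ_J] n=48: ρ(B_J) = cos(π/(n+1)) = cos(π/49) = 0.99795.
√(1 − cos²(π/49)) = sin(π/49) ≈ 0.064070.
Young: ω* = 2/(1+√(1−ρ_J²)) = 2/(1+0.064070) = 2/1.064070 = 1.87958.
ρ(B_{ω*}) = ω*−1 = 0.87958

ρ_SOR = 0.87958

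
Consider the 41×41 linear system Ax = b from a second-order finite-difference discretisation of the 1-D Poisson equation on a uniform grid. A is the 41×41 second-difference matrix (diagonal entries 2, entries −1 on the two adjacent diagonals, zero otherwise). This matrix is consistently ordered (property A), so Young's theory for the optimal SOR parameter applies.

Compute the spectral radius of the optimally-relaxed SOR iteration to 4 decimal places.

[ρ_J] n=41: ρ(B_J) = cos(π/(n+1)) = cos(π/42) = 0.9972.
root = sin(π/42) = 0.07473  (since 1−cos² = sin²).
[ω*] 2 ÷ (1 + 0.07473) = 2 ÷ 1.07473 = 1.8609.
and ρ(B_{ω*}) = 1.8609 − 1 = 0.8609.

ρ_SOR = 0.8609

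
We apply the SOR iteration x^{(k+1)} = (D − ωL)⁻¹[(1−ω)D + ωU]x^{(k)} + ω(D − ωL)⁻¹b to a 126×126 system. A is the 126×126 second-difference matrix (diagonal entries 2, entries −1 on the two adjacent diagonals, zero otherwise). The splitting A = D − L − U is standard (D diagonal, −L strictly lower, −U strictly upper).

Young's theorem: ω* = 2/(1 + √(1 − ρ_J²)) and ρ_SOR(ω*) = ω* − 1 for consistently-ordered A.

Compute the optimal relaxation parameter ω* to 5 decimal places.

ω* = 1.95173

½·tridiag(1,0,1) at n=126: λ_k = cos(kπ/127); max |λ| at k=1 ⇒ ρ_J = cos(π/127) ≈ 0.99969.
√(1 − cos²(π/127)) = sin(π/127) ≈ 0.024734.
ω* = 2 / (1 + 0.024734) = 2 / 1.024734 ≈ 1.95173.
[ρ_SOR] ω* − 1 = 0.95173.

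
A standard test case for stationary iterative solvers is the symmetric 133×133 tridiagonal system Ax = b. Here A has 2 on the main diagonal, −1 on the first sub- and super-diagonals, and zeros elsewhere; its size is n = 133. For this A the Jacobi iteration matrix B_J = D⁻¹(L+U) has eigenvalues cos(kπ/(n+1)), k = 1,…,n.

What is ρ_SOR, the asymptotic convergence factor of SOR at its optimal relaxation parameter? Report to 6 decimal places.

[ρ_J] n=133: ρ(B_J) = cos(π/(n+1)) = cos(π/134) = 0.999725.
1 − cos²(π/134) = sin²(π/134) ⇒ √(1−ρ_J²) = sin(π/134) = 0.0234426.
Then 2/(1+√(1−ρ_J²)) = 2/(1+0.0234426); ω* = 2/1.0234426 = 1.954189.
[ρ_SOR] ω* − 1 = 0.954189.

ρ_SOR = 0.954189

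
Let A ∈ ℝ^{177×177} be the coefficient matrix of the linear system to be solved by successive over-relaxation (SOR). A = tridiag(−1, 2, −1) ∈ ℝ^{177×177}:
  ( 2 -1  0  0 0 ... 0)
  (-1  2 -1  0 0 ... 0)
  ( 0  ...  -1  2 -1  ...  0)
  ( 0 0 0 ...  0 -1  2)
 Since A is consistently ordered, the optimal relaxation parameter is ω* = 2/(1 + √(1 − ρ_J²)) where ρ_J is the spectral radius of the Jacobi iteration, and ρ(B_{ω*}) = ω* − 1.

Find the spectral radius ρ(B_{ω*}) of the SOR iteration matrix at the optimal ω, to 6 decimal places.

ρ_SOR = 0.965315

ρ_J = max_k |cos(kπ/178)| = cos(π/178) = 0.999844
√(1−ρ_J²) simplifies to sin(π/178) = 0.0176485.
[ω*] 2 ÷ (1 + 0.0176485) = 2 ÷ 1.0176485 = 1.965315.
and ρ(B_{ω*}) = 1.965315 − 1 = 0.965315.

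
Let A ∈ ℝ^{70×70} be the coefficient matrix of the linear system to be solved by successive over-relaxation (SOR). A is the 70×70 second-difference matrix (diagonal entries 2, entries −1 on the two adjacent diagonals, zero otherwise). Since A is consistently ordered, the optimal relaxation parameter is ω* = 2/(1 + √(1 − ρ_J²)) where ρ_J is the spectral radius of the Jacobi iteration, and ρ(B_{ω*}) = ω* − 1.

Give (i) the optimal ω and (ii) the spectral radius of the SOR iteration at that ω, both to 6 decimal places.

B_J for the 70×70 system has eigenvalues cos(kπ/71); ρ_J = cos(π/71) = 0.999021.
root = sin(π/71) = 0.0442333  (since 1−cos² = sin²).
[ω*] 2 ÷ (1 + 0.0442333) = 2 ÷ 1.0442333 = 1.915281.
Hence ρ(B_{ω*}) = 1.915281 − 1 = 0.915281.

ω* = 1.915281, ρ_SOR = 0.915281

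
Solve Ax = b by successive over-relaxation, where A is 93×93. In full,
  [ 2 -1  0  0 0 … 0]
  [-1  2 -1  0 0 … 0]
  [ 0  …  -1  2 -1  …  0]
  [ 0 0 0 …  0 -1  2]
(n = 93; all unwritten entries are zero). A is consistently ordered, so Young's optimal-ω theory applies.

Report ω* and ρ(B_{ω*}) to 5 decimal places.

ω* = 1.93533, ρ_SOR = 0.93533

n=93: λ(B_J) = 1 − λ(A)/2 = cos(kπ/94); k=1 gives ρ_J = 0.99944.
root = sin(π/94) = 0.033415  (since 1−cos² = sin²).
ω* = 2 / (1 + 0.033415) = 2 / 1.033415 ≈ 1.93533.
At ω = 1.93533 every |λ(B_ω)| = ω−1, so ρ_SOR = 0.93533.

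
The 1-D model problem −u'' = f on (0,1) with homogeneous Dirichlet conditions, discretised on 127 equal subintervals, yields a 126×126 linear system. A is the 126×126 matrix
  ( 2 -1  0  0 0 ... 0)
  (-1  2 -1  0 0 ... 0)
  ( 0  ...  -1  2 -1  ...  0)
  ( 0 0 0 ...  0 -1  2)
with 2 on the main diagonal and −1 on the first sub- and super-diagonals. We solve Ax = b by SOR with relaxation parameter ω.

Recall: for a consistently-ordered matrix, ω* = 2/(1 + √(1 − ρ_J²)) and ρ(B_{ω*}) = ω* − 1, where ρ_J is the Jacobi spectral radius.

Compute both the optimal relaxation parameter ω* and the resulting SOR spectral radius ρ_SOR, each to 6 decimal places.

spectrum of D⁻¹(L+U) = {cos(kπ/127) : 1≤k≤126}; ρ_J = cos(π/127) = 0.999694.
root = sin(π/127) = 0.0247344  (since 1−cos² = sin²).
ω* = 2/(1 + 0.0247344) = 2/1.0247344 = 1.951725.
and ρ(B_{ω*}) = 1.951725 − 1 = 0.951725.

ω* = 1.951725, ρ_SOR = 0.951725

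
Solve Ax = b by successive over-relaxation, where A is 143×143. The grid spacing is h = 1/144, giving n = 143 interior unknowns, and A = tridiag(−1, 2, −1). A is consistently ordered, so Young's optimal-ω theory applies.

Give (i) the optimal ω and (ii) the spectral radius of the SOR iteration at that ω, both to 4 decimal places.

ω* = 1.9573, ρ_SOR = 0.9573

B_J for the 143×143 system has eigenvalues cos(kπ/144); ρ_J = cos(π/144) = 0.9998.
root = sin(π/144) = 0.02181  (since 1−cos² = sin²).
So ω* = 2/1.02181 = 1.9573 (Young).
ρ(B_{ω*}) = ω*−1 = 0.9573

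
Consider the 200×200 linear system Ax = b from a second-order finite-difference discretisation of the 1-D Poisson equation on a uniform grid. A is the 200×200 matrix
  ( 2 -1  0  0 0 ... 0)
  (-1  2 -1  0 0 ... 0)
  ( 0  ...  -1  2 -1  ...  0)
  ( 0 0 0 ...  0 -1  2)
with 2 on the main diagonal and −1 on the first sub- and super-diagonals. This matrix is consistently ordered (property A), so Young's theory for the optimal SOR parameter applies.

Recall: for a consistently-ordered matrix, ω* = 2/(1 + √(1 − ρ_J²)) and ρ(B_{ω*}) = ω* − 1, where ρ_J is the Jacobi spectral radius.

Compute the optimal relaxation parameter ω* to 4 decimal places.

[ρ_J] n=200: ρ(B_J) = cos(π/(n+1)) = cos(π/201) = 0.9999.
√(1 − cos²(π/201)) = sin(π/201) ≈ 0.01563.
Then 2/(1+√(1−ρ_J²)) = 2/(1+0.01563); ω* = 2/1.01563 = 1.9692.
ρ_SOR = ω* − 1 = 1.9692 − 1 = 0.9692.

ω* = 1.9692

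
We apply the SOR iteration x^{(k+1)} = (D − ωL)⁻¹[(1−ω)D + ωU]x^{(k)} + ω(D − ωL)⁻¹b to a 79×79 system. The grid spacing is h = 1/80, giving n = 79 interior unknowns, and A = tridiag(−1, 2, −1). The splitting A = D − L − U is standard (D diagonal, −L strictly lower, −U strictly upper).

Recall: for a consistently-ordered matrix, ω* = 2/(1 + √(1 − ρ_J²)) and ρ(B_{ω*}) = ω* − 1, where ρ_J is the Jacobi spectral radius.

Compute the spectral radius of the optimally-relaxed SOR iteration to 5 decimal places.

ρ_SOR = 0.92445

ρ_J = max_k |cos(kπ/80)| = cos(π/80) = 0.99923
√(1−ρ_J²) = |sin(π/80)| = 0.039260
[ω*] 2 ÷ (1 + 0.039260) = 2 ÷ 1.039260 = 1.92445.
At ω = 1.92445 every |λ(B_ω)| = ω−1, so ρ_SOR = 0.92445.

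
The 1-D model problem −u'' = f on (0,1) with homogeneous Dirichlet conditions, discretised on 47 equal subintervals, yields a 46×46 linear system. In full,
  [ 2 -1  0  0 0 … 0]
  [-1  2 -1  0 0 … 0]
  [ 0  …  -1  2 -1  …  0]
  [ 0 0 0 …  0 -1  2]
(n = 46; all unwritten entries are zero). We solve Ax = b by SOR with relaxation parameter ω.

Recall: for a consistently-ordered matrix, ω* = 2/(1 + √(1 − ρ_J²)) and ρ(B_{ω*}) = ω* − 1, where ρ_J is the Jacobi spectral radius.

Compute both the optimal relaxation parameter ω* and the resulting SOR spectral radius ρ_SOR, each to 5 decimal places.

With n=46, ρ(Jacobi) = cos(π/47) = 0.99777.
√(1 − cos²(π/47)) = sin(π/47) ≈ 0.066793.
[ω*] 2 ÷ (1 + 0.066793) = 2 ÷ 1.066793 = 1.87478.
At ω = 1.87478 every |λ(B_ω)| = ω−1, so ρ_SOR = 0.87478.

ω* = 1.87478, ρ_SOR = 0.87478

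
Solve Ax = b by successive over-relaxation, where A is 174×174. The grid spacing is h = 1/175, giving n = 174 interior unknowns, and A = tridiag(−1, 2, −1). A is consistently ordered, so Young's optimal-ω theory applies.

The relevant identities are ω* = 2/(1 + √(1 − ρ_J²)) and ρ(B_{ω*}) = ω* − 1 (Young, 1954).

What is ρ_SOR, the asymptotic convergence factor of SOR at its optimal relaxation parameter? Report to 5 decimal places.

ρ_SOR = 0.96473

n=174: λ(B_J) = 1 − λ(A)/2 = cos(kπ/175); k=1 gives ρ_J = 0.99984.
√(1−ρ_J²) simplifies to sin(π/175) = 0.017951.
ω* = 2 / (1 + 0.017951) = 2 / 1.017951 ≈ 1.96473.
[ρ_SOR] ω* − 1 = 0.96473.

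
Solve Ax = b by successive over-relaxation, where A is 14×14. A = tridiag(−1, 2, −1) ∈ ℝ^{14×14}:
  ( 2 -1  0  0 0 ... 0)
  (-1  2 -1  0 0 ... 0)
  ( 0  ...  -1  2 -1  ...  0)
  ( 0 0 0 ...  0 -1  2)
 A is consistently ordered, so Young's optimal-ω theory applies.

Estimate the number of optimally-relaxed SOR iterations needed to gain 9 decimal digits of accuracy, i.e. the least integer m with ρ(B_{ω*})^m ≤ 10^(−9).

m = 50

With n=14, ρ(Jacobi) = cos(π/15) = 0.9781476.
√(1 − cos²(π/15)) = sin(π/15) ≈ 0.2079117.
[ω*] 2 ÷ (1 + 0.2079117) = 2 ÷ 1.2079117 = 1.6557502.
At ω = 1.6557502 every |λ(B_ω)| = ω−1, so ρ_SOR = 0.6557502.
(0.6557502)^m ≤ 10^{−9}  ⇒  m·ln(0.6557502) ≤ −9·ln10  ⇒  m ≥ 49.110  ⇒  m = 50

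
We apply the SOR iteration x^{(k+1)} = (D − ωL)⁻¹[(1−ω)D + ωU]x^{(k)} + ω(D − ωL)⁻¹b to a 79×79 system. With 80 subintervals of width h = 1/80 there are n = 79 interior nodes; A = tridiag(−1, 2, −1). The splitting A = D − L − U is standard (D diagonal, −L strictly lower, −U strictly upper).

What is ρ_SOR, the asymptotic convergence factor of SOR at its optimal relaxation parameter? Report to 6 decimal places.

ρ_SOR = 0.924447

With n=79, ρ(Jacobi) = cos(π/80) = 0.999229.
1 − cos²(π/80) = sin²(π/80) ⇒ √(1−ρ_J²) = sin(π/80) = 0.0392598.
ω* = 2 / (1 + 0.0392598) = 2 / 1.0392598 ≈ 1.924447.
Hence ρ(B_{ω*}) = 1.924447 − 1 = 0.924447.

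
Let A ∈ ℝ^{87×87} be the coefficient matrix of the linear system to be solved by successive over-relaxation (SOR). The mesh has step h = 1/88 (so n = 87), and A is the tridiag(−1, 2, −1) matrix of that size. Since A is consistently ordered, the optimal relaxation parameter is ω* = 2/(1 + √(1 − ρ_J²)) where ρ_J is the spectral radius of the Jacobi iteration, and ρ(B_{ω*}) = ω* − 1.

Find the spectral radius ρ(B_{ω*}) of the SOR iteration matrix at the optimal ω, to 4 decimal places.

spectrum of D⁻¹(L+U) = {cos(kπ/88) : 1≤k≤87}; ρ_J = cos(π/88) = 0.9994.
√(1−ρ_J²) simplifies to sin(π/88) = 0.03569.
ω* = 2/(1 + 0.03569) = 2/1.03569 = 1.9311.
ρ(B_{ω*}) = ω*−1 = 0.9311

ρ_SOR = 0.9311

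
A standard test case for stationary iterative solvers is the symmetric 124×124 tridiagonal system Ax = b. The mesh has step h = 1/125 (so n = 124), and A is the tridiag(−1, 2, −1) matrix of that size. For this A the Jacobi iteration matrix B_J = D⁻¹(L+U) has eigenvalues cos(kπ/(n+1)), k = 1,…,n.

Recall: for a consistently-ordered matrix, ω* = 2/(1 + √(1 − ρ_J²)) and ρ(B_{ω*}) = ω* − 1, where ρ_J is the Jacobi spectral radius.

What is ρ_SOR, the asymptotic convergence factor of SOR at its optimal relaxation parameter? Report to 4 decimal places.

n=124: λ(B_J) = 1 − λ(A)/2 = cos(kπ/125); k=1 gives ρ_J = 0.9997.
root = sin(π/125) = 0.02513  (since 1−cos² = sin²).
ω* = 2/(1+0.02513) = 1.9510
ρ_SOR = ω* − 1 = 1.9510 − 1 = 0.9510.

ρ_SOR = 0.9510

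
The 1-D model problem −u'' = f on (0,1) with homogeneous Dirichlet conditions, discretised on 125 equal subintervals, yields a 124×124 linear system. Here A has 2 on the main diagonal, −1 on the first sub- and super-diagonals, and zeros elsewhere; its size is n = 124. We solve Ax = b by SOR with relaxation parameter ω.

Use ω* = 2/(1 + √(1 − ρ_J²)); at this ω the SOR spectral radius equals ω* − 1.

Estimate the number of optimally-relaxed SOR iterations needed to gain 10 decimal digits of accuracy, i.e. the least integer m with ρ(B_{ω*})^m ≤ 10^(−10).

spectrum of D⁻¹(L+U) = {cos(kπ/125) : 1≤k≤124}; ρ_J = cos(π/125) = 0.9996842.
root = sin(π/125) = 0.0251301  (since 1−cos² = sin²).
ω* = 2/(1 + 0.0251301) = 2/1.0251301 = 1.9509719.
ρ_SOR = ω* − 1 ≈ 0.9509719.
Need (0.9509719)^m ≤ 10^(−10): m ≥ 10·ln10/|ln 0.9509719| = 23.0259/0.0502708 = 458.037 ⇒ m = 459.

m = 459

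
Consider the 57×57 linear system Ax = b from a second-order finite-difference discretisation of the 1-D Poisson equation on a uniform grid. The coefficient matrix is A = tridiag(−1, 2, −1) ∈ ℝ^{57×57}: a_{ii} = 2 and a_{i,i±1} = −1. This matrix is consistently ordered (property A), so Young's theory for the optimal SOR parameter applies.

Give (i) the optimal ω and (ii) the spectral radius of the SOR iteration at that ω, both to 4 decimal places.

ω* = 1.8973, ρ_SOR = 0.8973

B_J for the 57×57 system has eigenvalues cos(kπ/58); ρ_J = cos(π/58) = 0.9985.
√(1−ρ_J²) = |sin(π/58)| = 0.05414
[ω*] 2 ÷ (1 + 0.05414) = 2 ÷ 1.05414 = 1.8973.
ρ_SOR = ω* − 1 ≈ 0.8973.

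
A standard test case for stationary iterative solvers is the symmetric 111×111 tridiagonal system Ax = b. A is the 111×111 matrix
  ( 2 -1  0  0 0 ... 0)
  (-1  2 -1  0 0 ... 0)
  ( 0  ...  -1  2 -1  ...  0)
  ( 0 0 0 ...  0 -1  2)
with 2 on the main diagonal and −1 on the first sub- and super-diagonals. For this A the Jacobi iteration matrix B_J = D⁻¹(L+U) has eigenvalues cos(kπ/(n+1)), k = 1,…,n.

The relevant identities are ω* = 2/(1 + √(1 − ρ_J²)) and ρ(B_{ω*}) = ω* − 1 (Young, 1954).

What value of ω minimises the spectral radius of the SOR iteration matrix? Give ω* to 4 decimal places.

ω* = 1.9454

½·tridiag(1,0,1) at n=111: λ_k = cos(kπ/112); max |λ| at k=1 ⇒ ρ_J = cos(π/112) ≈ 0.9996.
root = sin(π/112) = 0.02805  (since 1−cos² = sin²).
So ω* = 2/1.02805 = 1.9454 (Young).
[ρ_SOR] ω* − 1 = 0.9454.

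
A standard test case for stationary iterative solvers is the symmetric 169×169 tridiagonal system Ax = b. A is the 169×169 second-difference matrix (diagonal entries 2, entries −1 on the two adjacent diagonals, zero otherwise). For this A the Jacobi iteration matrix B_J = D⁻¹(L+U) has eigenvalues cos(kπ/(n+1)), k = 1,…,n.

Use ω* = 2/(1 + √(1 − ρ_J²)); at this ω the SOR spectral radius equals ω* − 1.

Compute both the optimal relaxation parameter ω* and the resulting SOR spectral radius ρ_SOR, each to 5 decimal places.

ω* = 1.96371, ρ_SOR = 0.96371

n=169: λ(B_J) = 1 − λ(A)/2 = cos(kπ/170); k=1 gives ρ_J = 0.99983.
√(1 − cos²(π/170)) = sin(π/170) ≈ 0.018479.
So ω* = 2/1.018479 = 1.96371 (Young).
At ω = 1.96371 every |λ(B_ω)| = ω−1, so ρ_SOR = 0.96371.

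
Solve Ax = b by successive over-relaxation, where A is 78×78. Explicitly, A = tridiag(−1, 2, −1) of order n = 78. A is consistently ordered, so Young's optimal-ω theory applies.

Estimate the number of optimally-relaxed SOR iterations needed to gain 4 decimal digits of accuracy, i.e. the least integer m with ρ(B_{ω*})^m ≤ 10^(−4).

m = 116

[ρ_J] n=78: ρ(B_J) = cos(π/(n+1)) = cos(π/79) = 0.9992094.
√(1−ρ_J²) = |sin(π/79)| = 0.0397565
Then 2/(1+√(1−ρ_J²)) = 2/(1+0.0397565); ω* = 2/1.0397565 = 1.9235273.
[ρ_SOR] ω* − 1 = 0.9235273.
(0.9235273)^m ≤ 10^{−4}  ⇒  m·ln(0.9235273) ≤ −4·ln10  ⇒  m ≥ 115.773  ⇒  m = 116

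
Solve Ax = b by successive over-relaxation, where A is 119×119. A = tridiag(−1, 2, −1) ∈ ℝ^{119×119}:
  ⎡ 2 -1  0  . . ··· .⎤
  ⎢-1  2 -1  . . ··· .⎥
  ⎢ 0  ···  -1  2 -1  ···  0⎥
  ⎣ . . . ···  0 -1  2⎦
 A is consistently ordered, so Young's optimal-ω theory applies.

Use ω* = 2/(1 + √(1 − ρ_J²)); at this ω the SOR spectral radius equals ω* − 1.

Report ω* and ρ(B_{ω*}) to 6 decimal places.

ω* = 1.948982, ρ_SOR = 0.948982

[ρ_J] n=119: ρ(B_J) = cos(π/(n+1)) = cos(π/120) = 0.999657.
1 − cos²(π/120) = sin²(π/120) ⇒ √(1−ρ_J²) = sin(π/120) = 0.0261769.
ω* = 2/(1+0.0261769) = 1.948982
At ω = 1.948982 every |λ(B_ω)| = ω−1, so ρ_SOR = 0.948982.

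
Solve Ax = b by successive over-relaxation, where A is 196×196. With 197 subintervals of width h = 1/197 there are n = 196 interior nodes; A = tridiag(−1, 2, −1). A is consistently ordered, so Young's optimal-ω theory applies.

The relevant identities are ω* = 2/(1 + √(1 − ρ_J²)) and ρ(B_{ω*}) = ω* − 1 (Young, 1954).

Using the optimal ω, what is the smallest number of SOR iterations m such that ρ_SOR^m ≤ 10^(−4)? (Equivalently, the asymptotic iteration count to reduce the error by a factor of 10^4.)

B_J for the 196×196 system has eigenvalues cos(kπ/197); ρ_J = cos(π/197) = 0.9998728.
√(1−ρ_J²) = |sin(π/197)| = 0.0159465
ω* = 2/(1+0.0159465) = 1.9686076
Hence ρ(B_{ω*}) = 1.9686076 − 1 = 0.9686076.
Need (0.9686076)^m ≤ 10^(−4): m ≥ 4·ln10/|ln 0.9686076| = 9.21034/0.0318957 = 288.764 ⇒ m = 289.

m = 289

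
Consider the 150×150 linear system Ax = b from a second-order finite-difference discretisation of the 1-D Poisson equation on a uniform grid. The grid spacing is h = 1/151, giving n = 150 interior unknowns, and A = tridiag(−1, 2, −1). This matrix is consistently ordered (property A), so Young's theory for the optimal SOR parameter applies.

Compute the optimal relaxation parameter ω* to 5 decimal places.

ω* = 1.95924

spectrum of D⁻¹(L+U) = {cos(kπ/151) : 1≤k≤150}; ρ_J = cos(π/151) = 0.99978.
√(1 − cos²(π/151)) = sin(π/151) ≈ 0.020804.
ω* = 2/(1 + 0.020804) = 2/1.020804 = 1.95924.
ρ_SOR = ω* − 1 ≈ 0.95924.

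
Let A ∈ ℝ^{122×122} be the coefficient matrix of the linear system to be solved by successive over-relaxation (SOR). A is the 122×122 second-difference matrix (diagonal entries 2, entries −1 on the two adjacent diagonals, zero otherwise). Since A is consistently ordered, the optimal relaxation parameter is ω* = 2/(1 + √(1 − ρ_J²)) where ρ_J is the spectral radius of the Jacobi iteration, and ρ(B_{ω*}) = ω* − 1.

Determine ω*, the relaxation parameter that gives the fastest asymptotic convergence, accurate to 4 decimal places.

ω* = 1.9502

B_J for the 122×122 system has eigenvalues cos(kπ/123); ρ_J = cos(π/123) = 0.9997.
√(1 − cos²(π/123)) = sin(π/123) ≈ 0.02554.
[ω*] 2 ÷ (1 + 0.02554) = 2 ÷ 1.02554 = 1.9502.
At ω = 1.9502 every |λ(B_ω)| = ω−1, so ρ_SOR = 0.9502.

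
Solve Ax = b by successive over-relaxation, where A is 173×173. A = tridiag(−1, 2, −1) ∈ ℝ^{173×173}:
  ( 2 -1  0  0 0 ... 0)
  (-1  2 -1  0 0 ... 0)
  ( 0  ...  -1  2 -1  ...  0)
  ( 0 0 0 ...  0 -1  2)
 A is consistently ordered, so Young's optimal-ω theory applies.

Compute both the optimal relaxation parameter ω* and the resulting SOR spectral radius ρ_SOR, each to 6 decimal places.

[ρ_J] n=173: ρ(B_J) = cos(π/(n+1)) = cos(π/174) = 0.999837.
√(1 − cos²(π/174)) = sin(π/174) ≈ 0.0180541.
ω* = 2 / (1 + 0.0180541) = 2 / 1.0180541 ≈ 1.964532.
[ρ_SOR] ω* − 1 = 0.964532.

ω* = 1.964532, ρ_SOR = 0.964532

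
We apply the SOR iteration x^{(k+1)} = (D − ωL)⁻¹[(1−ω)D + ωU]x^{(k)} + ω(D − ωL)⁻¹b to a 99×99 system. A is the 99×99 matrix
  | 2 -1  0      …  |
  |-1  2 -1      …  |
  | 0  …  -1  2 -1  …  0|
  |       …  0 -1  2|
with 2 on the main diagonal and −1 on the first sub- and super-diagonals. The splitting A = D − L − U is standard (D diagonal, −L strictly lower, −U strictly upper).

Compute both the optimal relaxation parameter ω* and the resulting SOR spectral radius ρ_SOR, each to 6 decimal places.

ω* = 1.939092, ρ_SOR = 0.939092

[ρ_J] n=99: ρ(B_J) = cos(π/(n+1)) = cos(π/100) = 0.999507.
√(1−ρ_J²) = |sin(π/100)| = 0.0314108
Young: ω* = 2/(1+√(1−ρ_J²)) = 2/(1+0.0314108) = 2/1.0314108 = 1.939092.
Hence ρ(B_{ω*}) = 1.939092 − 1 = 0.939092.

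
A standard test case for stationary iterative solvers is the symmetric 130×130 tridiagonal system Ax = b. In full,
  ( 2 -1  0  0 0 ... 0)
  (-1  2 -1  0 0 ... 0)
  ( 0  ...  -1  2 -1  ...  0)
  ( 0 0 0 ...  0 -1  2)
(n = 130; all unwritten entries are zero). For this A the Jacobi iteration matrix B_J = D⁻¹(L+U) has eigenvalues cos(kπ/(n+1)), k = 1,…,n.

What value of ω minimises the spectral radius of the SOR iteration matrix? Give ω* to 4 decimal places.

ρ_J = max_k |cos(kπ/131)| = cos(π/131) = 0.9997
√(1−ρ_J²) simplifies to sin(π/131) = 0.02398.
ω* = 2 / (1 + 0.02398) = 2 / 1.02398 ≈ 1.9532.
ρ_SOR = ω* − 1 ≈ 0.9532.

ω* = 1.9532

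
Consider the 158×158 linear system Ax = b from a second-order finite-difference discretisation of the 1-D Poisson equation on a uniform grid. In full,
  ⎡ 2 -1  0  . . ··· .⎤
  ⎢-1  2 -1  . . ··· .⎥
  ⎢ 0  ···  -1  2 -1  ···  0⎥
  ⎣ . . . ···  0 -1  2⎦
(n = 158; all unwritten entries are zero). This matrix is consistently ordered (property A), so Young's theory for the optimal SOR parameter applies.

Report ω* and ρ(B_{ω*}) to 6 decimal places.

½·tridiag(1,0,1) at n=158: λ_k = cos(kπ/159); max |λ| at k=1 ⇒ ρ_J = cos(π/159) ≈ 0.999805.
√(1−ρ_J²) simplifies to sin(π/159) = 0.0197572.
So ω* = 2/1.0197572 = 1.961251 (Young).
At ω = 1.961251 every |λ(B_ω)| = ω−1, so ρ_SOR = 0.961251.

ω* = 1.961251, ρ_SOR = 0.961251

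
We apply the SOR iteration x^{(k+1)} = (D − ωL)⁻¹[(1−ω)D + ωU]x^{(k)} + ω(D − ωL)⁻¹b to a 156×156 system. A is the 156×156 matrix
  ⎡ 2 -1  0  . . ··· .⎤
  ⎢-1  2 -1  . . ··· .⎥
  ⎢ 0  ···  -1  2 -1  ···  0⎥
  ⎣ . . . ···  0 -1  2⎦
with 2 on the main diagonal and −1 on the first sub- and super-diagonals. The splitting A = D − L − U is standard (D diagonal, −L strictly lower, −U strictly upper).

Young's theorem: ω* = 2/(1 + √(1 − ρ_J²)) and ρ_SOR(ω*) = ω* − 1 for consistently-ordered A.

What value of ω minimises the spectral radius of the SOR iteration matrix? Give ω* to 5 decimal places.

ω* = 1.96077

ρ_J = max_k |cos(kπ/157)| = cos(π/157) = 0.99980
root = sin(π/157) = 0.020009  (since 1−cos² = sin²).
Then 2/(1+√(1−ρ_J²)) = 2/(1+0.020009); ω* = 2/1.020009 = 1.96077.
and ρ(B_{ω*}) = 1.96077 − 1 = 0.96077.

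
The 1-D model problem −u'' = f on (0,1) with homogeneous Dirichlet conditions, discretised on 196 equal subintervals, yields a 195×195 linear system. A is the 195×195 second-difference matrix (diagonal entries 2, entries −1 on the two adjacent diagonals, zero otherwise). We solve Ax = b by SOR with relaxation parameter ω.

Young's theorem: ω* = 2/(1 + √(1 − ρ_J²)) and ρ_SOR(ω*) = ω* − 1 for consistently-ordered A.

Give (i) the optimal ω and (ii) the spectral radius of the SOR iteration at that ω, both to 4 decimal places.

[ρ_J] n=195: ρ(B_J) = cos(π/(n+1)) = cos(π/196) = 0.9999.
√(1 − cos²(π/196)) = sin(π/196) ≈ 0.01603.
So ω* = 2/1.01603 = 1.9684 (Young).
[ρ_SOR] ω* − 1 = 0.9684.

ω* = 1.9684, ρ_SOR = 0.9684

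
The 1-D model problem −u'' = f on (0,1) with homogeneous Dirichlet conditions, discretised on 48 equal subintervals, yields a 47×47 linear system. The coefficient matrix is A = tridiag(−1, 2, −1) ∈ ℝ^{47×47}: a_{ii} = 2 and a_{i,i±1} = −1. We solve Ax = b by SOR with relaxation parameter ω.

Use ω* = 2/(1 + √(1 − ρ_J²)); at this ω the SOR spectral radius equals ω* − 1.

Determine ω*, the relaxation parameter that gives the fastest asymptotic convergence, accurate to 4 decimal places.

ω* = 1.8772

½·tridiag(1,0,1) at n=47: λ_k = cos(kπ/48); max |λ| at k=1 ⇒ ρ_J = cos(π/48) ≈ 0.9979.
√(1 − cos²(π/48)) = sin(π/48) ≈ 0.06540.
ω* = 2/(1 + 0.06540) = 2/1.06540 = 1.8772.
ρ_SOR = ω* − 1 ≈ 0.8772.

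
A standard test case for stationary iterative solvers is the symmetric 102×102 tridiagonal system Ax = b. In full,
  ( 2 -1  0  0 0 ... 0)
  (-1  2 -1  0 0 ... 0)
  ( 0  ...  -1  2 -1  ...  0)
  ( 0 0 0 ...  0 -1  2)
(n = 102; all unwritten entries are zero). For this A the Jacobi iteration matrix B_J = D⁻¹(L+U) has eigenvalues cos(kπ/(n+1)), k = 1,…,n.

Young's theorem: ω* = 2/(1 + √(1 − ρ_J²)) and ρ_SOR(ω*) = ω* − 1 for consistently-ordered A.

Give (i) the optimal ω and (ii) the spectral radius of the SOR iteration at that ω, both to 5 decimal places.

With n=102, ρ(Jacobi) = cos(π/103) = 0.99953.
√(1−ρ_J²) simplifies to sin(π/103) = 0.030496.
Then 2/(1+√(1−ρ_J²)) = 2/(1+0.030496); ω* = 2/1.030496 = 1.94081.
ρ_SOR = ω* − 1 = 1.94081 − 1 = 0.94081.

ω* = 1.94081, ρ_SOR = 0.94081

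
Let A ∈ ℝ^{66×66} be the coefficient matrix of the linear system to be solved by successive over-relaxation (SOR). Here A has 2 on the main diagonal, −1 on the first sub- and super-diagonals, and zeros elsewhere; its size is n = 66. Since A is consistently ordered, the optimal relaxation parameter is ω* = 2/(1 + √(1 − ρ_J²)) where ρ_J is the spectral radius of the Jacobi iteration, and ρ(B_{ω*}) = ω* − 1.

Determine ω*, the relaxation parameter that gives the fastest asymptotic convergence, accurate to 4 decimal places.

[ρ_J] n=66: ρ(B_J) = cos(π/(n+1)) = cos(π/67) = 0.9989.
√(1−ρ_J²) = |sin(π/67)| = 0.04687
Young: ω* = 2/(1+√(1−ρ_J²)) = 2/(1+0.04687) = 2/1.04687 = 1.9105.
ρ_SOR = ω* − 1 ≈ 0.9105.

ω* = 1.9105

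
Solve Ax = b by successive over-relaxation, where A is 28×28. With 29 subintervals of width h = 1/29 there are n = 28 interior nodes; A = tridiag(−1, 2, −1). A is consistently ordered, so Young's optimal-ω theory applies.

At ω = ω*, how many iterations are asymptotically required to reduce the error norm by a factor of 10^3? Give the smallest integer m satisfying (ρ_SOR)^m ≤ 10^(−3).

m = 32

n=28: λ(B_J) = 1 − λ(A)/2 = cos(kπ/29); k=1 gives ρ_J = 0.9941380.
1 − cos²(π/29) = sin²(π/29) ⇒ √(1−ρ_J²) = sin(π/29) = 0.1081190.
[ω*] 2 ÷ (1 + 0.1081190) = 2 ÷ 1.1081190 = 1.8048603.
ρ_SOR = ω* − 1 = 1.8048603 − 1 = 0.8048603.
3·ln10 = 6.90776; −ln(0.8048603) = 0.217087; m = ⌈6.90776/0.217087⌉ = ⌈31.820⌉ = 32.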